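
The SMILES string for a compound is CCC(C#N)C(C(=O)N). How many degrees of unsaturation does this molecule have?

Atom tally by fragment:
  CH3 → C:1 H:3
  CH2 → C:1 H:2
  CH(CN) → C:2 H:1 N:1
  CH2CONH2 → C:2 H:4 O:1 N:1
Element totals:
  C: 6
  H: 10
  N: 2
  O: 1
Molecular formula: C6H10N2O.
DoU = (2C + 2 + N − H − X) / 2 = (2·6 + 2 + 2 − 10 − 0) / 2 = 3.

3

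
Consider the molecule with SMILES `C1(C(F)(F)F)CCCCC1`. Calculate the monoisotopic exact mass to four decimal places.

Atom tally by fragment:
  cyclohexane ring core → C:6 H:12
  (− 1 ring H displaced by substituents)
  + CF3 → C:1 F:3
Element totals:
  C: 7
  H: 11
  F: 3
Molecular formula: C7H11F3.
  M = 7(12.0) + 11(1.007825) + 3(18.998403)
    = 84.000000 + 11.086075 + 56.995209 = 152.081284

152.0813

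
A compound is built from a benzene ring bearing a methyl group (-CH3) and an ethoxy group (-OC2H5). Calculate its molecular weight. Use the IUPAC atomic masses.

136.19 g/mol

Atom tally by fragment:
  benzene ring core → C:6 H:6
  (− 2 ring H displaced by substituents)
  + CH3 → C:1 H:3
  + OC2H5 → C:2 H:5 O:1
Element totals:
  C: 9
  H: 12
  O: 1
Molecular formula: C9H12O.
  M = 9(12.011) + 12(1.008) + 15.999
    = 108.099 + 12.096 + 15.999 = 136.194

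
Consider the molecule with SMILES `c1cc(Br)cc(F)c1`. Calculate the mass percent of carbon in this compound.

Atom tally by fragment:
  benzene ring core → C:6 H:6
  (− 2 ring H displaced by substituents)
  + Br → Br:1
  + F → F:1
Element totals:
  C: 6
  H: 4
  Br: 1
  F: 1
Molecular formula: C6H4BrF.
Molar mass = 175.000 g/mol.
Mass from C: 6 × 12.011 = 72.066 g/mol.
%C = 72.066 / 175.000 × 100 = 41.18%.

41.18%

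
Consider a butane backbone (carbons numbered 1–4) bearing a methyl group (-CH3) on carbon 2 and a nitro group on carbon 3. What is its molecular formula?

Atom tally by fragment:
  CH3 → C:1 H:3
  CH(CH3) → C:2 H:4
  CH(NO2) → C:1 H:1 N:1 O:2
  CH3 → C:1 H:3
Element totals:
  C: 5
  H: 11
  N: 1
  O: 2

C5H11NO2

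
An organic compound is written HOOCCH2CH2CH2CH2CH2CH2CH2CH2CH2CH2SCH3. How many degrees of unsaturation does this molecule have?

1

Atom tally by fragment:
  HOOCCH2 → C:2 H:3 O:2
  CH2 → C:1 H:2
  CH2 → C:1 H:2
  CH2 → C:1 H:2
  CH2 → C:1 H:2
  CH2 → C:1 H:2
  CH2 → C:1 H:2
  CH2 → C:1 H:2
  CH2 → C:1 H:2
  CH2SCH3 → C:2 H:5 S:1
Element totals:
  C: 12
  H: 24
  O: 2
  S: 1
Molecular formula: C12H24O2S.
DoU = (2C + 2 + N − H − X) / 2 = (2·12 + 2 + 0 − 24 − 0) / 2 = 1.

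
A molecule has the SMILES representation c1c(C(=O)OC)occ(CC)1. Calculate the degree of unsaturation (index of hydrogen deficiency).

4

Atom tally by fragment:
  furan ring core → C:4 H:4 O:1
  (− 2 ring H displaced by substituents)
  + COOCH3 → C:2 H:3 O:2
  + C2H5 → C:2 H:5
Element totals:
  C: 8
  H: 10
  O: 3
Molecular formula: C8H10O3.
DoU = (2C + 2 + N − H − X) / 2 = (2·8 + 2 + 0 − 10 − 0) / 2 = 4.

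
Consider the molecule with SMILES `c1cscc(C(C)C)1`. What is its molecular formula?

C7H10S

Atom tally by fragment:
  thiophene ring core → C:4 H:4 S:1
  (− 1 ring H displaced by substituents)
  + CH(CH3)2 → C:3 H:7
Element totals:
  C: 7
  H: 10
  S: 1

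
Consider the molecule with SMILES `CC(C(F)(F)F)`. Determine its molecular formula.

C3H5F3

Atom tally by fragment:
  CH3 → C:1 H:3
  CH2CF3 → C:2 H:2 F:3
Element totals:
  C: 3
  H: 5
  F: 3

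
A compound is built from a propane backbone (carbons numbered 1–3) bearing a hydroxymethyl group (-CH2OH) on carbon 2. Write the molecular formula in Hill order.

Atom tally by fragment:
  CH3 → C:1 H:3
  CH(CH2OH) → C:2 H:4 O:1
  CH3 → C:1 H:3
Element totals:
  C: 4
  H: 10
  O: 1

C4H10O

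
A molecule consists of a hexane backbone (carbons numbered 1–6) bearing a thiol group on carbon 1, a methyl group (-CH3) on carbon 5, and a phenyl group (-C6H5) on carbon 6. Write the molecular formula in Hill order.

Atom tally by fragment:
  HSCH2 → C:1 H:3 S:1
  CH2 → C:1 H:2
  CH2 → C:1 H:2
  CH2 → C:1 H:2
  CH(CH3) → C:2 H:4
  CH2C6H5 → C:7 H:7
Element totals:
  C: 13
  H: 20
  S: 1

C13H20S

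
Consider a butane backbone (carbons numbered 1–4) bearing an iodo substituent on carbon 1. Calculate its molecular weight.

Atom tally by fragment:
  ICH2 → C:1 H:2 I:1
  CH2 → C:1 H:2
  CH2 → C:1 H:2
  CH3 → C:1 H:3
Element totals:
  C: 4
  H: 9
  I: 1
Molecular formula: C4H9I.
  M = 4(12.011) + 9(1.008) + 126.904
    = 48.044 + 9.072 + 126.904 = 184.020

184.02 g/mol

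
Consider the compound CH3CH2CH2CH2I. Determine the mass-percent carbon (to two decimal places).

26.11%

Atom tally by fragment:
  CH3 → C:1 H:3
  CH2 → C:1 H:2
  CH2 → C:1 H:2
  CH2I → C:1 H:2 I:1
Element totals:
  C: 4
  H: 9
  I: 1
Molecular formula: C4H9I.
Molar mass = 184.020 g/mol.
Mass from C: 4 × 12.011 = 48.044 g/mol.
%C = 48.044 / 184.020 × 100 = 26.11%.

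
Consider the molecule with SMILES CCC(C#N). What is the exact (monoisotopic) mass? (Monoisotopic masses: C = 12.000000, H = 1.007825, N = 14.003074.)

69.0578

Atom tally by fragment:
  CH3 → C:1 H:3
  CH2 → C:1 H:2
  CH2CN → C:2 H:2 N:1
Element totals:
  C: 4
  H: 7
  N: 1
Molecular formula: C4H7N.
  M = 4(12.0) + 7(1.007825) + 14.003074
    = 48.000000 + 7.054775 + 14.003074 = 69.057849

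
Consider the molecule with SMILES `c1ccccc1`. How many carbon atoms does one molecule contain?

Atom tally by fragment:
  benzene ring core → C:6 H:6
Element totals:
  C: 6
  H: 6

6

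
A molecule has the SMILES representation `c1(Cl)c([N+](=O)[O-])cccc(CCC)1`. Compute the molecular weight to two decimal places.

Atom tally by fragment:
  benzene ring core → C:6 H:6
  (− 3 ring H displaced by substituents)
  + Cl → Cl:1
  + NO2 → N:1 O:2
  + CH2CH2CH3 → C:3 H:7
Element totals:
  C: 9
  H: 10
  Cl: 1
  N: 1
  O: 2
Molecular formula: C9H10ClNO2.
  M = 9(12.011) + 10(1.008) + 35.45 + 14.007 + 2(15.999)
    = 108.099 + 10.080 + 35.450 + 14.007 + 31.998 = 199.634

199.63 g/mol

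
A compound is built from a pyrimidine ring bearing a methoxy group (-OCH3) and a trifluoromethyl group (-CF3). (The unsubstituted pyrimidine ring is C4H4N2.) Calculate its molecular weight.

Atom tally by fragment:
  pyrimidine ring core → C:4 H:4 N:2
  (− 2 ring H displaced by substituents)
  + OCH3 → C:1 H:3 O:1
  + CF3 → C:1 F:3
Element totals:
  C: 6
  H: 5
  F: 3
  N: 2
  O: 1
Molecular formula: C6H5F3N2O.
  M = 6(12.011) + 5(1.008) + 3(18.998) + 2(14.007) + 15.999
    = 72.066 + 5.040 + 56.994 + 28.014 + 15.999 = 178.113

178.11 g/mol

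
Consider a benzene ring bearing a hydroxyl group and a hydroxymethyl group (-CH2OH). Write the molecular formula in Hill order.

Atom tally by fragment:
  benzene ring core → C:6 H:6
  (− 2 ring H displaced by substituents)
  + OH → O:1 H:1
  + CH2OH → C:1 H:3 O:1
Element totals:
  C: 7
  H: 8
  O: 2

C7H8O2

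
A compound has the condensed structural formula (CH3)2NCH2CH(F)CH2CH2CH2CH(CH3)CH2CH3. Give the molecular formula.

Element totals:
  C: 11
  H: 24
  F: 1
  N: 1

C11H24FN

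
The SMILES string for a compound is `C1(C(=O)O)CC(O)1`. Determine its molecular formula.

C4H6O3

Atom tally by fragment:
  cyclopropane ring core → C:3 H:6
  (− 2 ring H displaced by substituents)
  + COOH → C:1 H:1 O:2
  + OH → O:1 H:1
Element totals:
  C: 4
  H: 6
  O: 3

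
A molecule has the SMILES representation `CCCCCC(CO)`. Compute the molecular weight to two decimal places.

116.20 g/mol

Atom tally by fragment:
  CH3 → C:1 H:3
  CH2 → C:1 H:2
  CH2 → C:1 H:2
  CH2 → C:1 H:2
  CH2 → C:1 H:2
  CH2CH2OH → C:2 H:5 O:1
Element totals:
  C: 7
  H: 16
  O: 1
Molecular formula: C7H16O.
  M = 7(12.011) + 16(1.008) + 15.999
    = 84.077 + 16.128 + 15.999 = 116.204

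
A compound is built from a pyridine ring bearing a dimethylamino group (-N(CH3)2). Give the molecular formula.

Atom tally by fragment:
  pyridine ring core → C:5 H:5 N:1
  (− 1 ring H displaced by substituents)
  + N(CH3)2 → N:1 C:2 H:6
Element totals:
  C: 7
  H: 10
  N: 2

C7H10N2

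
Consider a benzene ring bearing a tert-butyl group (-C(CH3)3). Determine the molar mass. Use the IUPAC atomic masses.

134.22 g/mol

Atom tally by fragment:
  benzene ring core → C:6 H:6
  (− 1 ring H displaced by substituents)
  + C(CH3)3 → C:4 H:9
Element totals:
  C: 10
  H: 14
Molecular formula: C10H14.
  M = 10(12.011) + 14(1.008)
    = 120.110 + 14.112 = 134.222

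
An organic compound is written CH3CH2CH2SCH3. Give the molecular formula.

C4H10S

Element totals:
  C: 4
  H: 10
  S: 1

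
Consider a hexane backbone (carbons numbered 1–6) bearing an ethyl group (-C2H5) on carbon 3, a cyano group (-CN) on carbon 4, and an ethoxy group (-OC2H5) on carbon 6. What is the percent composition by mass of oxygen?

8.73%

Atom tally by fragment:
  CH3 → C:1 H:3
  CH2 → C:1 H:2
  CH(C2H5) → C:3 H:6
  CH(CN) → C:2 H:1 N:1
  CH2 → C:1 H:2
  CH2OC2H5 → C:3 H:7 O:1
Element totals:
  C: 11
  H: 21
  N: 1
  O: 1
Molecular formula: C11H21NO.
Molar mass = 183.295 g/mol.
Mass from O: 1 × 15.999 = 15.999 g/mol.
%O = 15.999 / 183.295 × 100 = 8.73%.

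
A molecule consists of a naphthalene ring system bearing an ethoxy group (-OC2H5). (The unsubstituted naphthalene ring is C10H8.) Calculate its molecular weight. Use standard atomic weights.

Atom tally by fragment:
  naphthalene ring system core → C:10 H:8
  (− 1 ring H displaced by substituents)
  + OC2H5 → C:2 H:5 O:1
Element totals:
  C: 12
  H: 12
  O: 1
Molecular formula: C12H12O.
  M = 12(12.011) + 12(1.008) + 15.999
    = 144.132 + 12.096 + 15.999 = 172.227

172.23 g/mol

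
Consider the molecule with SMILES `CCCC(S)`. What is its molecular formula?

C4H10S

Atom tally by fragment:
  CH3 → C:1 H:3
  CH2 → C:1 H:2
  CH2 → C:1 H:2
  CH2SH → C:1 H:3 S:1
Element totals:
  C: 4
  H: 10
  S: 1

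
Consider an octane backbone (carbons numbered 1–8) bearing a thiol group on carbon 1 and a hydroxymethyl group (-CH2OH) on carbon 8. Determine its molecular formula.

C9H20OS

Atom tally by fragment:
  HSCH2 → C:1 H:3 S:1
  CH2 → C:1 H:2
  CH2 → C:1 H:2
  CH2 → C:1 H:2
  CH2 → C:1 H:2
  CH2 → C:1 H:2
  CH2 → C:1 H:2
  CH2CH2OH → C:2 H:5 O:1
Element totals:
  C: 9
  H: 20
  O: 1
  S: 1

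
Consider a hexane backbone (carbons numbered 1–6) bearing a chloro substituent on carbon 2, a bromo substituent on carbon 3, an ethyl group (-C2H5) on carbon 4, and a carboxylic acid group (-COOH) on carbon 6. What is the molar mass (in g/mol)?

Atom tally by fragment:
  CH3 → C:1 H:3
  CH(Cl) → C:1 H:1 Cl:1
  CH(Br) → C:1 H:1 Br:1
  CH(C2H5) → C:3 H:6
  CH2 → C:1 H:2
  CH2COOH → C:2 H:3 O:2
Element totals:
  C: 9
  H: 16
  Br: 1
  Cl: 1
  O: 2
Molecular formula: C9H16BrClO2.
  M = 9(12.011) + 16(1.008) + 79.904 + 35.45 + 2(15.999)
    = 108.099 + 16.128 + 79.904 + 35.450 + 31.998 = 271.579

271.58 g/mol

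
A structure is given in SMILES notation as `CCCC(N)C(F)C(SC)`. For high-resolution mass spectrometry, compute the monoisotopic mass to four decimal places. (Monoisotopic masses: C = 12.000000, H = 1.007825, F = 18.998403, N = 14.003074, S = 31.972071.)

Atom tally by fragment:
  CH3 → C:1 H:3
  CH2 → C:1 H:2
  CH2 → C:1 H:2
  CH(NH2) → C:1 H:3 N:1
  CH(F) → C:1 H:1 F:1
  CH2SCH3 → C:2 H:5 S:1
Element totals:
  C: 7
  H: 16
  F: 1
  N: 1
  S: 1
Molecular formula: C7H16FNS.
  M = 7(12.0) + 16(1.007825) + 18.998403 + 14.003074 + 31.972071
    = 84.000000 + 16.125200 + 18.998403 + 14.003074 + 31.972071 = 165.098748

165.0987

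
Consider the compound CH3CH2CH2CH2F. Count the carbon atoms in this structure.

4

Atom tally by fragment:
  CH3 → C:1 H:3
  CH2 → C:1 H:2
  CH2 → C:1 H:2
  CH2F → C:1 H:2 F:1
Element totals:
  C: 4
  H: 9
  F: 1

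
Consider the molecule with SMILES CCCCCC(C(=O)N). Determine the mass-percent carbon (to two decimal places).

Atom tally by fragment:
  CH3 → C:1 H:3
  CH2 → C:1 H:2
  CH2 → C:1 H:2
  CH2 → C:1 H:2
  CH2 → C:1 H:2
  CH2CONH2 → C:2 H:4 O:1 N:1
Element totals:
  C: 7
  H: 15
  N: 1
  O: 1
Molecular formula: C7H15NO.
Molar mass = 129.203 g/mol.
Mass from C: 7 × 12.011 = 84.077 g/mol.
%C = 84.077 / 129.203 × 100 = 65.07%.

65.07%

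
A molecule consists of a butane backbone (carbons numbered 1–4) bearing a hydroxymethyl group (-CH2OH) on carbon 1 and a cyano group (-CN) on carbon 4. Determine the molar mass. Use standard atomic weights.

113.16 g/mol

Atom tally by fragment:
  HOCH2CH2 → C:2 H:5 O:1
  CH2 → C:1 H:2
  CH2 → C:1 H:2
  CH2CN → C:2 H:2 N:1
Element totals:
  C: 6
  H: 11
  N: 1
  O: 1
Molecular formula: C6H11NO.
  M = 6(12.011) + 11(1.008) + 14.007 + 15.999
    = 72.066 + 11.088 + 14.007 + 15.999 = 113.160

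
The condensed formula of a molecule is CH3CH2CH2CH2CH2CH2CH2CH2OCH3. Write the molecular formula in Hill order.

C9H20O

Atom tally by fragment:
  CH3 → C:1 H:3
  CH2 → C:1 H:2
  CH2 → C:1 H:2
  CH2 → C:1 H:2
  CH2 → C:1 H:2
  CH2 → C:1 H:2
  CH2 → C:1 H:2
  CH2OCH3 → C:2 H:5 O:1
Element totals:
  C: 9
  H: 20
  O: 1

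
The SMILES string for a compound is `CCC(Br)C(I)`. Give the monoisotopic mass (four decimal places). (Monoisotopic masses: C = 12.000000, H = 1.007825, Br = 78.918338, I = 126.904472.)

Atom tally by fragment:
  CH3 → C:1 H:3
  CH2 → C:1 H:2
  CH(Br) → C:1 H:1 Br:1
  CH2I → C:1 H:2 I:1
Element totals:
  C: 4
  H: 8
  Br: 1
  I: 1
Molecular formula: C4H8BrI.
  M = 4(12.0) + 8(1.007825) + 78.918338 + 126.904472
    = 48.000000 + 8.062600 + 78.918338 + 126.904472 = 261.885410

261.8854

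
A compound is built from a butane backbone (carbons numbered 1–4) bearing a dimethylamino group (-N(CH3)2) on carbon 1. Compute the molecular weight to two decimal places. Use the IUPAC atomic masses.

Atom tally by fragment:
  (CH3)2NCH2 → C:3 H:8 N:1
  CH2 → C:1 H:2
  CH2 → C:1 H:2
  CH3 → C:1 H:3
Element totals:
  C: 6
  H: 15
  N: 1
Molecular formula: C6H15N.
  M = 6(12.011) + 15(1.008) + 14.007
    = 72.066 + 15.120 + 14.007 = 101.193

101.19 g/mol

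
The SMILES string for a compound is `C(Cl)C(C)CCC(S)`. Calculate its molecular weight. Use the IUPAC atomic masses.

Atom tally by fragment:
  ClCH2 → C:1 H:2 Cl:1
  CH(CH3) → C:2 H:4
  CH2 → C:1 H:2
  CH2 → C:1 H:2
  CH2SH → C:1 H:3 S:1
Element totals:
  C: 6
  H: 13
  Cl: 1
  S: 1
Molecular formula: C6H13ClS.
  M = 6(12.011) + 13(1.008) + 35.45 + 32.06
    = 72.066 + 13.104 + 35.450 + 32.060 = 152.680

152.68 g/mol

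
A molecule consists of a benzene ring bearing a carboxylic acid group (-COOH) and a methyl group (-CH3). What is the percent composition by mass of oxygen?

Atom tally by fragment:
  benzene ring core → C:6 H:6
  (− 2 ring H displaced by substituents)
  + COOH → C:1 H:1 O:2
  + CH3 → C:1 H:3
Element totals:
  C: 8
  H: 8
  O: 2
Molecular formula: C8H8O2.
Molar mass = 136.150 g/mol.
Mass from O: 2 × 15.999 = 31.998 g/mol.
%O = 31.998 / 136.150 × 100 = 23.50%.

23.50%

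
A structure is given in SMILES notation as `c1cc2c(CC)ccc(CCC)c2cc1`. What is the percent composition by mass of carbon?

Atom tally by fragment:
  naphthalene ring system core → C:10 H:8
  (− 2 ring H displaced by substituents)
  + C2H5 → C:2 H:5
  + CH2CH2CH3 → C:3 H:7
Element totals:
  C: 15
  H: 18
Molecular formula: C15H18.
Molar mass = 198.309 g/mol.
Mass from C: 15 × 12.011 = 180.165 g/mol.
%C = 180.165 / 198.309 × 100 = 90.85%.

90.85%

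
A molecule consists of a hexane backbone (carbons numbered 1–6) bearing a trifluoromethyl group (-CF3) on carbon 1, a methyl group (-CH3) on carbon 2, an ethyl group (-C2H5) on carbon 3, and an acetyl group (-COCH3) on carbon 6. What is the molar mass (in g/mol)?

238.29 g/mol

Atom tally by fragment:
  F3CCH2 → C:2 H:2 F:3
  CH(CH3) → C:2 H:4
  CH(C2H5) → C:3 H:6
  CH2 → C:1 H:2
  CH2 → C:1 H:2
  CH2COCH3 → C:3 H:5 O:1
Element totals:
  C: 12
  H: 21
  F: 3
  O: 1
Molecular formula: C12H21F3O.
  M = 12(12.011) + 21(1.008) + 3(18.998) + 15.999
    = 144.132 + 21.168 + 56.994 + 15.999 = 238.293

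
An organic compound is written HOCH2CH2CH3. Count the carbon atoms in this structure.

3

Atom tally by fragment:
  HOCH2 → C:1 H:3 O:1
  CH2 → C:1 H:2
  CH3 → C:1 H:3
Element totals:
  C: 3
  H: 8
  O: 1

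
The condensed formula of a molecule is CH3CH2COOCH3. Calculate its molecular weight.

Atom tally by fragment:
  CH3 → C:1 H:3
  CH2COOCH3 → C:3 H:5 O:2
Element totals:
  C: 4
  H: 8
  O: 2
Molecular formula: C4H8O2.
  M = 4(12.011) + 8(1.008) + 2(15.999)
    = 48.044 + 8.064 + 31.998 = 88.106

88.11 g/mol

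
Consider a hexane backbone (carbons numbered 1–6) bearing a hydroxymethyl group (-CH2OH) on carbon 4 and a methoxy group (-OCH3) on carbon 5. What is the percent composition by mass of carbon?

65.71%

Atom tally by fragment:
  CH3 → C:1 H:3
  CH2 → C:1 H:2
  CH2 → C:1 H:2
  CH(CH2OH) → C:2 H:4 O:1
  CH(OCH3) → C:2 H:4 O:1
  CH3 → C:1 H:3
Element totals:
  C: 8
  H: 18
  O: 2
Molecular formula: C8H18O2.
Molar mass = 146.230 g/mol.
Mass from C: 8 × 12.011 = 96.088 g/mol.
%C = 96.088 / 146.230 × 100 = 65.71%.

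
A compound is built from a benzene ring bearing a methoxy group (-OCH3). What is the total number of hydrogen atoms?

8

Atom tally by fragment:
  benzene ring core → C:6 H:6
  (− 1 ring H displaced by substituents)
  + OCH3 → C:1 H:3 O:1
Element totals:
  C: 7
  H: 8
  O: 1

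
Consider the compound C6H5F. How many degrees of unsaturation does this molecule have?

Atom tally by fragment:
  benzene ring core → C:6 H:6
  (− 1 ring H displaced by substituents)
  + F → F:1
Element totals:
  C: 6
  H: 5
  F: 1
Molecular formula: C6H5F.
DoU = (2C + 2 + N − H − X) / 2 = (2·6 + 2 + 0 − 5 − 1) / 2 = 4.

4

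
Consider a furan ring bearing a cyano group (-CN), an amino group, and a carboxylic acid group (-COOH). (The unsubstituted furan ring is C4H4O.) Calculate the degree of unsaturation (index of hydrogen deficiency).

Atom tally by fragment:
  furan ring core → C:4 H:4 O:1
  (− 3 ring H displaced by substituents)
  + CN → C:1 N:1
  + NH2 → N:1 H:2
  + COOH → C:1 H:1 O:2
Element totals:
  C: 6
  H: 4
  N: 2
  O: 3
Molecular formula: C6H4N2O3.
DoU = (2C + 2 + N − H − X) / 2 = (2·6 + 2 + 2 − 4 − 0) / 2 = 6.

6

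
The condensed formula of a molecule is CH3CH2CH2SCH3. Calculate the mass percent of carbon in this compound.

Element totals:
  C: 4
  H: 10
  S: 1
Molecular formula: C4H10S.
Molar mass = 90.184 g/mol.
Mass from C: 4 × 12.011 = 48.044 g/mol.
%C = 48.044 / 90.184 × 100 = 53.27%.

53.27%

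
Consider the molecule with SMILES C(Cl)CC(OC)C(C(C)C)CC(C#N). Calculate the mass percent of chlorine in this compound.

Atom tally by fragment:
  ClCH2 → C:1 H:2 Cl:1
  CH2 → C:1 H:2
  CH(OCH3) → C:2 H:4 O:1
  CH(CH(CH3)2) → C:4 H:8
  CH2 → C:1 H:2
  CH2CN → C:2 H:2 N:1
Element totals:
  C: 11
  H: 20
  Cl: 1
  N: 1
  O: 1
Molecular formula: C11H20ClNO.
Molar mass = 217.737 g/mol.
Mass from Cl: 1 × 35.45 = 35.450 g/mol.
%Cl = 35.450 / 217.737 × 100 = 16.28%.

16.28%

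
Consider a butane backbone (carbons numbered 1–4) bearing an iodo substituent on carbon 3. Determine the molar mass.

184.02 g/mol

Atom tally by fragment:
  CH3 → C:1 H:3
  CH2 → C:1 H:2
  CH(I) → C:1 H:1 I:1
  CH3 → C:1 H:3
Element totals:
  C: 4
  H: 9
  I: 1
Molecular formula: C4H9I.
  M = 4(12.011) + 9(1.008) + 126.904
    = 48.044 + 9.072 + 126.904 = 184.020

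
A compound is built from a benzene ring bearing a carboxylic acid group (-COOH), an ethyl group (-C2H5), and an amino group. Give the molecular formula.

Atom tally by fragment:
  benzene ring core → C:6 H:6
  (− 3 ring H displaced by substituents)
  + COOH → C:1 H:1 O:2
  + C2H5 → C:2 H:5
  + NH2 → N:1 H:2
Element totals:
  C: 9
  H: 11
  N: 1
  O: 2

C9H11NO2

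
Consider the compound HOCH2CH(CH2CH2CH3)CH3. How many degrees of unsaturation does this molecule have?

0

Element totals:
  C: 6
  H: 14
  O: 1
Molecular formula: C6H14O.
DoU = (2C + 2 + N − H − X) / 2 = (2·6 + 2 + 0 − 14 − 0) / 2 = 0.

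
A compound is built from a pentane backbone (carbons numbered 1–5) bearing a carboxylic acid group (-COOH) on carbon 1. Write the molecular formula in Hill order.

C6H12O2

Atom tally by fragment:
  HOOCCH2 → C:2 H:3 O:2
  CH2 → C:1 H:2
  CH2 → C:1 H:2
  CH2 → C:1 H:2
  CH3 → C:1 H:3
Element totals:
  C: 6
  H: 12
  O: 2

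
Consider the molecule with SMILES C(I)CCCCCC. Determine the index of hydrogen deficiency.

0

Atom tally by fragment:
  ICH2 → C:1 H:2 I:1
  CH2 → C:1 H:2
  CH2 → C:1 H:2
  CH2 → C:1 H:2
  CH2 → C:1 H:2
  CH2 → C:1 H:2
  CH3 → C:1 H:3
Element totals:
  C: 7
  H: 15
  I: 1
Molecular formula: C7H15I.
DoU = (2C + 2 + N − H − X) / 2 = (2·7 + 2 + 0 − 15 − 1) / 2 = 0.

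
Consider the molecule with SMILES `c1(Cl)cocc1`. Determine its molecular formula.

Atom tally by fragment:
  furan ring core → C:4 H:4 O:1
  (− 1 ring H displaced by substituents)
  + Cl → Cl:1
Element totals:
  C: 4
  H: 3
  Cl: 1
  O: 1

C4H3ClO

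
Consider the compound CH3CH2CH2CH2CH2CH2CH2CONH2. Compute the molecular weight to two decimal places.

Atom tally by fragment:
  CH3 → C:1 H:3
  CH2 → C:1 H:2
  CH2 → C:1 H:2
  CH2 → C:1 H:2
  CH2 → C:1 H:2
  CH2 → C:1 H:2
  CH2CONH2 → C:2 H:4 O:1 N:1
Element totals:
  C: 8
  H: 17
  N: 1
  O: 1
Molecular formula: C8H17NO.
  M = 8(12.011) + 17(1.008) + 14.007 + 15.999
    = 96.088 + 17.136 + 14.007 + 15.999 = 143.230

143.23 g/mol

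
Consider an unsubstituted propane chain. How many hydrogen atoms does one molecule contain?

8

Atom tally by fragment:
  CH3 → C:1 H:3
  CH2 → C:1 H:2
  CH3 → C:1 H:3
Element totals:
  C: 3
  H: 8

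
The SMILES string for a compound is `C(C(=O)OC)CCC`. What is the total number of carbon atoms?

Atom tally by fragment:
  CH3OOCCH2 → C:3 H:5 O:2
  CH2 → C:1 H:2
  CH2 → C:1 H:2
  CH3 → C:1 H:3
Element totals:
  C: 6
  H: 12
  O: 2

6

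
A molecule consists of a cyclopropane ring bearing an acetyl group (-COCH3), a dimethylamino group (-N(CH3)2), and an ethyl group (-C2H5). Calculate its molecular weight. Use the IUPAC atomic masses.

155.24 g/mol

Atom tally by fragment:
  cyclopropane ring core → C:3 H:6
  (− 3 ring H displaced by substituents)
  + COCH3 → C:2 H:3 O:1
  + N(CH3)2 → N:1 C:2 H:6
  + C2H5 → C:2 H:5
Element totals:
  C: 9
  H: 17
  N: 1
  O: 1
Molecular formula: C9H17NO.
  M = 9(12.011) + 17(1.008) + 14.007 + 15.999
    = 108.099 + 17.136 + 14.007 + 15.999 = 155.241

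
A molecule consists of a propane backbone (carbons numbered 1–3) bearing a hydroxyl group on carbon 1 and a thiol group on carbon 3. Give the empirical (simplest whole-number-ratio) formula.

C3H8OS

Atom tally by fragment:
  HOCH2 → C:1 H:3 O:1
  CH2 → C:1 H:2
  CH2SH → C:1 H:3 S:1
Element totals:
  C: 3
  H: 8
  O: 1
  S: 1
Molecular formula: C3H8OS.
gcd of subscripts (3, 8, 1, 1) = 1, so the empirical formula equals the molecular formula.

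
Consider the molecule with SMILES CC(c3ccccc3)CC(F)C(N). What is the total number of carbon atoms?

Atom tally by fragment:
  CH3 → C:1 H:3
  CH(C6H5) → C:7 H:6
  CH2 → C:1 H:2
  CH(F) → C:1 H:1 F:1
  CH2NH2 → C:1 H:4 N:1
Element totals:
  C: 11
  H: 16
  F: 1
  N: 1

11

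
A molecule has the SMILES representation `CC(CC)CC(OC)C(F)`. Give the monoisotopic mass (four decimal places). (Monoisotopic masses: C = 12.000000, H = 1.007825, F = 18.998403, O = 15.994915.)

148.1263

Atom tally by fragment:
  CH3 → C:1 H:3
  CH(C2H5) → C:3 H:6
  CH2 → C:1 H:2
  CH(OCH3) → C:2 H:4 O:1
  CH2F → C:1 H:2 F:1
Element totals:
  C: 8
  H: 17
  F: 1
  O: 1
Molecular formula: C8H17FO.
  M = 8(12.0) + 17(1.007825) + 18.998403 + 15.994915
    = 96.000000 + 17.133025 + 18.998403 + 15.994915 = 148.126343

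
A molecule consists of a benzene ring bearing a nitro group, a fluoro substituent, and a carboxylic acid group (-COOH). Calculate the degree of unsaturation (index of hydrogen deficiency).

6

Atom tally by fragment:
  benzene ring core → C:6 H:6
  (− 3 ring H displaced by substituents)
  + NO2 → N:1 O:2
  + F → F:1
  + COOH → C:1 H:1 O:2
Element totals:
  C: 7
  H: 4
  F: 1
  N: 1
  O: 4
Molecular formula: C7H4FNO4.
DoU = (2C + 2 + N − H − X) / 2 = (2·7 + 2 + 1 − 4 − 1) / 2 = 6.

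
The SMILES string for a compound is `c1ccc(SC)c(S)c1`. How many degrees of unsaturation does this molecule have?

Atom tally by fragment:
  benzene ring core → C:6 H:6
  (− 2 ring H displaced by substituents)
  + SCH3 → C:1 H:3 S:1
  + SH → S:1 H:1
Element totals:
  C: 7
  H: 8
  S: 2
Molecular formula: C7H8S2.
DoU = (2C + 2 + N − H − X) / 2 = (2·7 + 2 + 0 − 8 − 0) / 2 = 4.

4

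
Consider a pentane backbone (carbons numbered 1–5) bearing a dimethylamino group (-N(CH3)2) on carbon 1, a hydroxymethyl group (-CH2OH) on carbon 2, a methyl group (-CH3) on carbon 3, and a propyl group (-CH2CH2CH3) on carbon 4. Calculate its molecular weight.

201.35 g/mol

Atom tally by fragment:
  (CH3)2NCH2 → C:3 H:8 N:1
  CH(CH2OH) → C:2 H:4 O:1
  CH(CH3) → C:2 H:4
  CH(CH2CH2CH3) → C:4 H:8
  CH3 → C:1 H:3
Element totals:
  C: 12
  H: 27
  N: 1
  O: 1
Molecular formula: C12H27NO.
  M = 12(12.011) + 27(1.008) + 14.007 + 15.999
    = 144.132 + 27.216 + 14.007 + 15.999 = 201.354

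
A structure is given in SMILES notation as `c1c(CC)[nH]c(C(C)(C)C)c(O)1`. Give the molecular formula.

Atom tally by fragment:
  pyrrole ring core → C:4 H:5 N:1
  (− 3 ring H displaced by substituents)
  + C2H5 → C:2 H:5
  + C(CH3)3 → C:4 H:9
  + OH → O:1 H:1
Element totals:
  C: 10
  H: 17
  N: 1
  O: 1

C10H17NO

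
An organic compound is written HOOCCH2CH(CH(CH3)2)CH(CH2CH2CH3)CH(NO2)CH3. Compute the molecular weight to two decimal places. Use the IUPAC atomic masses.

245.32 g/mol

Element totals:
  C: 12
  H: 23
  N: 1
  O: 4
Molecular formula: C12H23NO4.
  M = 12(12.011) + 23(1.008) + 14.007 + 4(15.999)
    = 144.132 + 23.184 + 14.007 + 63.996 = 245.319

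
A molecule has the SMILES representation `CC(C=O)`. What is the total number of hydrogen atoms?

Atom tally by fragment:
  CH3 → C:1 H:3
  CH2CHO → C:2 H:3 O:1
Element totals:
  C: 3
  H: 6
  O: 1

6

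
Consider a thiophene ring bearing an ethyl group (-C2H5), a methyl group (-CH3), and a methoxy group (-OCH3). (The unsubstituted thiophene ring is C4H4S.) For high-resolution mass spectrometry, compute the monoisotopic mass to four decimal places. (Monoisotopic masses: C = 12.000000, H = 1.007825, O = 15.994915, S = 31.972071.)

156.0609

Atom tally by fragment:
  thiophene ring core → C:4 H:4 S:1
  (− 3 ring H displaced by substituents)
  + C2H5 → C:2 H:5
  + CH3 → C:1 H:3
  + OCH3 → C:1 H:3 O:1
Element totals:
  C: 8
  H: 12
  O: 1
  S: 1
Molecular formula: C8H12OS.
  M = 8(12.0) + 12(1.007825) + 15.994915 + 31.972071
    = 96.000000 + 12.093900 + 15.994915 + 31.972071 = 156.060886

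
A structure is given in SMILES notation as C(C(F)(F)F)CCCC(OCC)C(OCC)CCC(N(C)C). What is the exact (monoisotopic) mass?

327.2385

Atom tally by fragment:
  F3CCH2 → C:2 H:2 F:3
  CH2 → C:1 H:2
  CH2 → C:1 H:2
  CH2 → C:1 H:2
  CH(OC2H5) → C:3 H:6 O:1
  CH(OC2H5) → C:3 H:6 O:1
  CH2 → C:1 H:2
  CH2 → C:1 H:2
  CH2N(CH3)2 → C:3 H:8 N:1
Element totals:
  C: 16
  H: 32
  F: 3
  N: 1
  O: 2
Molecular formula: C16H32F3NO2.
  M = 16(12.0) + 32(1.007825) + 3(18.998403) + 14.003074 + 2(15.994915)
    = 192.000000 + 32.250400 + 56.995209 + 14.003074 + 31.989830 = 327.238513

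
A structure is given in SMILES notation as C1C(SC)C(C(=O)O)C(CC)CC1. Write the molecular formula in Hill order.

Atom tally by fragment:
  cyclohexane ring core → C:6 H:12
  (− 3 ring H displaced by substituents)
  + SCH3 → C:1 H:3 S:1
  + COOH → C:1 H:1 O:2
  + C2H5 → C:2 H:5
Element totals:
  C: 10
  H: 18
  O: 2
  S: 1

C10H18O2S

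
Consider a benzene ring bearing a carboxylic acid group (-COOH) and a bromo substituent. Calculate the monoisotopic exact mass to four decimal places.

199.9473

Atom tally by fragment:
  benzene ring core → C:6 H:6
  (− 2 ring H displaced by substituents)
  + COOH → C:1 H:1 O:2
  + Br → Br:1
Element totals:
  C: 7
  H: 5
  Br: 1
  O: 2
Molecular formula: C7H5BrO2.
  M = 7(12.0) + 5(1.007825) + 78.918338 + 2(15.994915)
    = 84.000000 + 5.039125 + 78.918338 + 31.989830 = 199.947293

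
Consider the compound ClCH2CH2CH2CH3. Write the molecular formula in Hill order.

Element totals:
  C: 4
  H: 9
  Cl: 1

C4H9Cl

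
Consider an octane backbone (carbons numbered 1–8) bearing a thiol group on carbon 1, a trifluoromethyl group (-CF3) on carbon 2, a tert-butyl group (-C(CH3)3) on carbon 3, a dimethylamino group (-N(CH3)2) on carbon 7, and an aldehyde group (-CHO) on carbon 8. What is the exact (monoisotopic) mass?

341.2000

Atom tally by fragment:
  HSCH2 → C:1 H:3 S:1
  CH(CF3) → C:2 H:1 F:3
  CH(C(CH3)3) → C:5 H:10
  CH2 → C:1 H:2
  CH2 → C:1 H:2
  CH2 → C:1 H:2
  CH(N(CH3)2) → C:3 H:7 N:1
  CH2CHO → C:2 H:3 O:1
Element totals:
  C: 16
  H: 30
  F: 3
  N: 1
  O: 1
  S: 1
Molecular formula: C16H30F3NOS.
  M = 16(12.0) + 30(1.007825) + 3(18.998403) + 14.003074 + 15.994915 + 31.972071
    = 192.000000 + 30.234750 + 56.995209 + 14.003074 + 15.994915 + 31.972071 = 341.200019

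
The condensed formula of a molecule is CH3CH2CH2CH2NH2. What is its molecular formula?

Atom tally by fragment:
  CH3 → C:1 H:3
  CH2 → C:1 H:2
  CH2 → C:1 H:2
  CH2NH2 → C:1 H:4 N:1
Element totals:
  C: 4
  H: 11
  N: 1

C4H11N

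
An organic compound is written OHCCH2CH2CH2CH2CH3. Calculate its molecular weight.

Atom tally by fragment:
  OHCCH2 → C:2 H:3 O:1
  CH2 → C:1 H:2
  CH2 → C:1 H:2
  CH2 → C:1 H:2
  CH3 → C:1 H:3
Element totals:
  C: 6
  H: 12
  O: 1
Molecular formula: C6H12O.
  M = 6(12.011) + 12(1.008) + 15.999
    = 72.066 + 12.096 + 15.999 = 100.161

100.16 g/mol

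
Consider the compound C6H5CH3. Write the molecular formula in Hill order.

Atom tally by fragment:
  benzene ring core → C:6 H:6
  (− 1 ring H displaced by substituents)
  + CH3 → C:1 H:3
Element totals:
  C: 7
  H: 8

C7H8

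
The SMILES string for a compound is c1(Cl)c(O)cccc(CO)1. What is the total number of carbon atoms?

7

Atom tally by fragment:
  benzene ring core → C:6 H:6
  (− 3 ring H displaced by substituents)
  + Cl → Cl:1
  + OH → O:1 H:1
  + CH2OH → C:1 H:3 O:1
Element totals:
  C: 7
  H: 7
  Cl: 1
  O: 2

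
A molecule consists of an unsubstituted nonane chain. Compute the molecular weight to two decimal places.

Atom tally by fragment:
  CH3 → C:1 H:3
  CH2 → C:1 H:2
  CH2 → C:1 H:2
  CH2 → C:1 H:2
  CH2 → C:1 H:2
  CH2 → C:1 H:2
  CH2 → C:1 H:2
  CH2 → C:1 H:2
  CH3 → C:1 H:3
Element totals:
  C: 9
  H: 20
Molecular formula: C9H20.
  M = 9(12.011) + 20(1.008)
    = 108.099 + 20.160 = 128.259

128.26 g/mol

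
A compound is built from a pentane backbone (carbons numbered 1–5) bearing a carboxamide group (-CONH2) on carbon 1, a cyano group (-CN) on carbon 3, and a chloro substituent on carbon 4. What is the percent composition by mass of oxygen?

Atom tally by fragment:
  H2NOCCH2 → C:2 H:4 O:1 N:1
  CH2 → C:1 H:2
  CH(CN) → C:2 H:1 N:1
  CH(Cl) → C:1 H:1 Cl:1
  CH3 → C:1 H:3
Element totals:
  C: 7
  H: 11
  Cl: 1
  N: 2
  O: 1
Molecular formula: C7H11ClN2O.
Molar mass = 174.628 g/mol.
Mass from O: 1 × 15.999 = 15.999 g/mol.
%O = 15.999 / 174.628 × 100 = 9.16%.

9.16%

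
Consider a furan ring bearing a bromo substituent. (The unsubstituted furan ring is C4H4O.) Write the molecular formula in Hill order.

C4H3BrO

Atom tally by fragment:
  furan ring core → C:4 H:4 O:1
  (− 1 ring H displaced by substituents)
  + Br → Br:1
Element totals:
  C: 4
  H: 3
  Br: 1
  O: 1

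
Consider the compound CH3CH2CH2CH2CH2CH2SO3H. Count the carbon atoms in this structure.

Atom tally by fragment:
  CH3 → C:1 H:3
  CH2 → C:1 H:2
  CH2 → C:1 H:2
  CH2 → C:1 H:2
  CH2 → C:1 H:2
  CH2SO3H → C:1 H:3 S:1 O:3
Element totals:
  C: 6
  H: 14
  O: 3
  S: 1

6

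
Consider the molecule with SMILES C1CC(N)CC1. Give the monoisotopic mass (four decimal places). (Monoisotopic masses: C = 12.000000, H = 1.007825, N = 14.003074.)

85.0891

Atom tally by fragment:
  cyclopentane ring core → C:5 H:10
  (− 1 ring H displaced by substituents)
  + NH2 → N:1 H:2
Element totals:
  C: 5
  H: 11
  N: 1
Molecular formula: C5H11N.
  M = 5(12.0) + 11(1.007825) + 14.003074
    = 60.000000 + 11.086075 + 14.003074 = 85.089149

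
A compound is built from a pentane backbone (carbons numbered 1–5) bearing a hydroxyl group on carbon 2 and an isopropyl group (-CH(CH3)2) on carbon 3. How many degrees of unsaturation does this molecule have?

Atom tally by fragment:
  CH3 → C:1 H:3
  CH(OH) → C:1 H:2 O:1
  CH(CH(CH3)2) → C:4 H:8
  CH2 → C:1 H:2
  CH3 → C:1 H:3
Element totals:
  C: 8
  H: 18
  O: 1
Molecular formula: C8H18O.
DoU = (2C + 2 + N − H − X) / 2 = (2·8 + 2 + 0 − 18 − 0) / 2 = 0.

0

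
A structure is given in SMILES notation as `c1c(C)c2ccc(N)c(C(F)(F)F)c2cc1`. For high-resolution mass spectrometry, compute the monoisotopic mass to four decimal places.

Atom tally by fragment:
  naphthalene ring system core → C:10 H:8
  (− 3 ring H displaced by substituents)
  + CH3 → C:1 H:3
  + NH2 → N:1 H:2
  + CF3 → C:1 F:3
Element totals:
  C: 12
  H: 10
  F: 3
  N: 1
Molecular formula: C12H10F3N.
  M = 12(12.0) + 10(1.007825) + 3(18.998403) + 14.003074
    = 144.000000 + 10.078250 + 56.995209 + 14.003074 = 225.076533

225.0765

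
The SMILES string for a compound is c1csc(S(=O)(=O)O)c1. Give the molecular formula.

Atom tally by fragment:
  thiophene ring core → C:4 H:4 S:1
  (− 1 ring H displaced by substituents)
  + SO3H → S:1 O:3 H:1
Element totals:
  C: 4
  H: 4
  O: 3
  S: 2

C4H4O3S2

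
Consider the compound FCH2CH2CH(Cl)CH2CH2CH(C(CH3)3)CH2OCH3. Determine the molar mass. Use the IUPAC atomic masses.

238.77 g/mol

Atom tally by fragment:
  FCH2 → C:1 H:2 F:1
  CH2 → C:1 H:2
  CH(Cl) → C:1 H:1 Cl:1
  CH2 → C:1 H:2
  CH2 → C:1 H:2
  CH(C(CH3)3) → C:5 H:10
  CH2OCH3 → C:2 H:5 O:1
Element totals:
  C: 12
  H: 24
  Cl: 1
  F: 1
  O: 1
Molecular formula: C12H24ClFO.
  M = 12(12.011) + 24(1.008) + 35.45 + 18.998 + 15.999
    = 144.132 + 24.192 + 35.450 + 18.998 + 15.999 = 238.771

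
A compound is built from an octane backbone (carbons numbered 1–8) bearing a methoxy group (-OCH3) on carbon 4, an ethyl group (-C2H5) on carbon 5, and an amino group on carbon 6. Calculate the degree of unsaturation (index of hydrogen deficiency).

0

Atom tally by fragment:
  CH3 → C:1 H:3
  CH2 → C:1 H:2
  CH2 → C:1 H:2
  CH(OCH3) → C:2 H:4 O:1
  CH(C2H5) → C:3 H:6
  CH(NH2) → C:1 H:3 N:1
  CH2 → C:1 H:2
  CH3 → C:1 H:3
Element totals:
  C: 11
  H: 25
  N: 1
  O: 1
Molecular formula: C11H25NO.
DoU = (2C + 2 + N − H − X) / 2 = (2·11 + 2 + 1 − 25 − 0) / 2 = 0.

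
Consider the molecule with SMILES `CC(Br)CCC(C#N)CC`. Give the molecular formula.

C8H14BrN

Atom tally by fragment:
  CH3 → C:1 H:3
  CH(Br) → C:1 H:1 Br:1
  CH2 → C:1 H:2
  CH2 → C:1 H:2
  CH(CN) → C:2 H:1 N:1
  CH2 → C:1 H:2
  CH3 → C:1 H:3
Element totals:
  C: 8
  H: 14
  Br: 1
  N: 1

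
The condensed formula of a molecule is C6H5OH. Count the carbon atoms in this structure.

Element totals:
  C: 6
  H: 6
  O: 1

6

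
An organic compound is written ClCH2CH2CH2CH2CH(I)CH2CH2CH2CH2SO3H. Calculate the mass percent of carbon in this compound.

Atom tally by fragment:
  ClCH2 → C:1 H:2 Cl:1
  CH2 → C:1 H:2
  CH2 → C:1 H:2
  CH2 → C:1 H:2
  CH(I) → C:1 H:1 I:1
  CH2 → C:1 H:2
  CH2 → C:1 H:2
  CH2 → C:1 H:2
  CH2SO3H → C:1 H:3 S:1 O:3
Element totals:
  C: 9
  H: 18
  Cl: 1
  I: 1
  O: 3
  S: 1
Molecular formula: C9H18ClIO3S.
Molar mass = 368.654 g/mol.
Mass from C: 9 × 12.011 = 108.099 g/mol.
%C = 108.099 / 368.654 × 100 = 29.32%.

29.32%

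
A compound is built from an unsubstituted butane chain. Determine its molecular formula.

Atom tally by fragment:
  CH3 → C:1 H:3
  CH2 → C:1 H:2
  CH2 → C:1 H:2
  CH3 → C:1 H:3
Element totals:
  C: 4
  H: 10

C4H10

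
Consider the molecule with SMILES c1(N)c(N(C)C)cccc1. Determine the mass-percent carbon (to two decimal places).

70.55%

Atom tally by fragment:
  benzene ring core → C:6 H:6
  (− 2 ring H displaced by substituents)
  + NH2 → N:1 H:2
  + N(CH3)2 → N:1 C:2 H:6
Element totals:
  C: 8
  H: 12
  N: 2
Molecular formula: C8H12N2.
Molar mass = 136.198 g/mol.
Mass from C: 8 × 12.011 = 96.088 g/mol.
%C = 96.088 / 136.198 × 100 = 70.55%.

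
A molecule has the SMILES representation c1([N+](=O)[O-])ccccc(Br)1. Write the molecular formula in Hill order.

C6H4BrNO2

Atom tally by fragment:
  benzene ring core → C:6 H:6
  (− 2 ring H displaced by substituents)
  + NO2 → N:1 O:2
  + Br → Br:1
Element totals:
  C: 6
  H: 4
  Br: 1
  N: 1
  O: 2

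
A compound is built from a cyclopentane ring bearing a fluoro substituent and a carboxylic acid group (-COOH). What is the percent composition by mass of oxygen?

24.22%

Atom tally by fragment:
  cyclopentane ring core → C:5 H:10
  (− 2 ring H displaced by substituents)
  + F → F:1
  + COOH → C:1 H:1 O:2
Element totals:
  C: 6
  H: 9
  F: 1
  O: 2
Molecular formula: C6H9FO2.
Molar mass = 132.134 g/mol.
Mass from O: 2 × 15.999 = 31.998 g/mol.
%O = 31.998 / 132.134 × 100 = 24.22%.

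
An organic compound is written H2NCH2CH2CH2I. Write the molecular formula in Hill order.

Element totals:
  C: 3
  H: 8
  I: 1
  N: 1

C3H8IN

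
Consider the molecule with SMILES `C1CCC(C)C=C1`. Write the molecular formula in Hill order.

Atom tally by fragment:
  cyclohexene ring core → C:6 H:10
  (− 1 ring H displaced by substituents)
  + CH3 → C:1 H:3
Element totals:
  C: 7
  H: 12

C7H12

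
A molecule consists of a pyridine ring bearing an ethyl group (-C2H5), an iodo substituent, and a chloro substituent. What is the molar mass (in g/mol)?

Atom tally by fragment:
  pyridine ring core → C:5 H:5 N:1
  (− 3 ring H displaced by substituents)
  + C2H5 → C:2 H:5
  + I → I:1
  + Cl → Cl:1
Element totals:
  C: 7
  H: 7
  Cl: 1
  I: 1
  N: 1
Molecular formula: C7H7ClIN.
  M = 7(12.011) + 7(1.008) + 35.45 + 126.904 + 14.007
    = 84.077 + 7.056 + 35.450 + 126.904 + 14.007 = 267.494

267.49 g/mol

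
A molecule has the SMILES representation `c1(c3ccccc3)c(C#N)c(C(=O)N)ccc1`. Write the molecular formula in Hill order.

Atom tally by fragment:
  benzene ring core → C:6 H:6
  (− 3 ring H displaced by substituents)
  + C6H5 → C:6 H:5
  + CN → C:1 N:1
  + CONH2 → C:1 H:2 O:1 N:1
Element totals:
  C: 14
  H: 10
  N: 2
  O: 1

C14H10N2O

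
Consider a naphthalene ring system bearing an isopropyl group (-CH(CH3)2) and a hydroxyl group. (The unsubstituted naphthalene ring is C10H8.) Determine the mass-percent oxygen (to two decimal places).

Atom tally by fragment:
  naphthalene ring system core → C:10 H:8
  (− 2 ring H displaced by substituents)
  + CH(CH3)2 → C:3 H:7
  + OH → O:1 H:1
Element totals:
  C: 13
  H: 14
  O: 1
Molecular formula: C13H14O.
Molar mass = 186.254 g/mol.
Mass from O: 1 × 15.999 = 15.999 g/mol.
%O = 15.999 / 186.254 × 100 = 8.59%.

8.59%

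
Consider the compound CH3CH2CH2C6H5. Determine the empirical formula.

C3H4

Element totals:
  C: 9
  H: 12
Molecular formula: C9H12.
gcd of subscripts = 3; dividing each by 3:
  C: 9/3 = 3
  H: 12/3 = 4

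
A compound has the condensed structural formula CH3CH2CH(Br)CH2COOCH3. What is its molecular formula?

C6H11BrO2

Atom tally by fragment:
  CH3 → C:1 H:3
  CH2 → C:1 H:2
  CH(Br) → C:1 H:1 Br:1
  CH2COOCH3 → C:3 H:5 O:2
Element totals:
  C: 6
  H: 11
  Br: 1
  O: 2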